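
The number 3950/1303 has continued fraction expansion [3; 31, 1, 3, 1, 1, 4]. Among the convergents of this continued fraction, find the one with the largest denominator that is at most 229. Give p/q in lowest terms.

List convergents until the denominator exceeds the bound:
a_0 = 3: 3/1  (≤ bound)
a_1 = 31: 94/31  (≤ bound)
a_2 = 1: 97/32  (≤ bound)
a_3 = 3: 385/127  (≤ bound)
a_4 = 1: 482/159  (≤ bound)
a_5 = 1: 867/286  (> 229, stop)

482/159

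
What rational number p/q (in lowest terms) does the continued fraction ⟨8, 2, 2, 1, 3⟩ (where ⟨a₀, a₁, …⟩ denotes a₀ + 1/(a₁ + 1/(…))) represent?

Start with 3.
1 + 1/(3/1) = 1 + 1/3 = 4/3
2 + 1/(4/3) = 2 + 3/4 = 11/4
2 + 1/(11/4) = 2 + 4/11 = 26/11
8 + 1/(26/11) = 8 + 11/26 = 219/26

219/26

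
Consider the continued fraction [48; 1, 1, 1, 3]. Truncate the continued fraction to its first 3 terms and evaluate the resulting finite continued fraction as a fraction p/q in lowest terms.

97/2

Build up convergents one term at a time:
a_0 = 48: 48/1
a_1 = 1: 49/1
a_2 = 1: 97/2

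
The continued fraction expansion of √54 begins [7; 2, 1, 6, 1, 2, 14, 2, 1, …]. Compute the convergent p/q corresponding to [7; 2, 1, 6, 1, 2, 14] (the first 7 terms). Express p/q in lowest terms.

Compute successive convergents:
a_0 = 7: 7/1
a_1 = 2: 15/2
a_2 = 1: 22/3
a_3 = 6: 147/20
a_4 = 1: 169/23
a_5 = 2: 485/66
a_6 = 14: 6959/947

6959/947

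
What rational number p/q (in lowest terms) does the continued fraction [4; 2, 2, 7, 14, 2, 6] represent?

Start with 6.
2 + 1/(6/1) = 2 + 1/6 = 13/6
14 + 1/(13/6) = 14 + 6/13 = 188/13
7 + 1/(188/13) = 7 + 13/188 = 1329/188
2 + 1/(1329/188) = 2 + 188/1329 = 2846/1329
2 + 1/(2846/1329) = 2 + 1329/2846 = 7021/2846
4 + 1/(7021/2846) = 4 + 2846/7021 = 30930/7021

30930/7021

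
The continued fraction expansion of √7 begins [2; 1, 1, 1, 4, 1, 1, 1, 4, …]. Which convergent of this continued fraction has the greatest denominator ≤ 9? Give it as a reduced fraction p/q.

8/3

a_0 = 2: 2/1  (≤ bound)
a_1 = 1: 3/1  (≤ bound)
a_2 = 1: 5/2  (≤ bound)
a_3 = 1: 8/3  (≤ bound)
a_4 = 4: 37/14  (> 9, stop)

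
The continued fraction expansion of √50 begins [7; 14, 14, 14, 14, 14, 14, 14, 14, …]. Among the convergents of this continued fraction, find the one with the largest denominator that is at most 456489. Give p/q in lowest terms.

275807/39005

a_0 = 7: 7/1  (≤ bound)
a_1 = 14: 99/14  (≤ bound)
a_2 = 14: 1393/197  (≤ bound)
a_3 = 14: 19601/2772  (≤ bound)
a_4 = 14: 275807/39005  (≤ bound)
a_5 = 14: 3880899/548842  (> 456489, stop)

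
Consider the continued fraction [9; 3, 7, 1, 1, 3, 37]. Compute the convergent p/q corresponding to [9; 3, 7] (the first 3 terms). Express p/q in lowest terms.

Start with 7.
3 + 1/(7/1) = 3 + 1/7 = 22/7
9 + 1/(22/7) = 9 + 7/22 = 205/22

205/22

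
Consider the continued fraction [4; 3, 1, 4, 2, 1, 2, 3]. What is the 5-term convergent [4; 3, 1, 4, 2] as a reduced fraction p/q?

179/42

Start with 2.
4 + 1/(2/1) = 4 + 1/2 = 9/2
1 + 1/(9/2) = 1 + 2/9 = 11/9
3 + 1/(11/9) = 3 + 9/11 = 42/11
4 + 1/(42/11) = 4 + 11/42 = 179/42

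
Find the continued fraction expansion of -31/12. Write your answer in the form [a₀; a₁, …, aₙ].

⌊-31/12⌋ = -3, remainder 5
⌊12/5⌋ = 2, remainder 2
⌊5/2⌋ = 2, remainder 1
⌊2/1⌋ = 2, remainder 0

[-3; 2, 2, 2]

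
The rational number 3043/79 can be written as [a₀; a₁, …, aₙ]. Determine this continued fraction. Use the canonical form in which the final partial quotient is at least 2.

Run the Euclidean algorithm, recording each quotient:
3043 ÷ 79 → quotient 38, remainder 41
79 ÷ 41 → quotient 1, remainder 38
41 ÷ 38 → quotient 1, remainder 3
38 ÷ 3 → quotient 12, remainder 2
3 ÷ 2 → quotient 1, remainder 1
2 ÷ 1 → quotient 2, remainder 0

[38; 1, 1, 12, 1, 2]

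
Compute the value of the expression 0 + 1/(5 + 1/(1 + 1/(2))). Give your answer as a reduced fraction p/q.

3/17

Start with 2.
1 + 1/(2/1) = 1 + 1/2 = 3/2
5 + 1/(3/2) = 5 + 2/3 = 17/3
0 + 1/(17/3) = 0 + 3/17 = 3/17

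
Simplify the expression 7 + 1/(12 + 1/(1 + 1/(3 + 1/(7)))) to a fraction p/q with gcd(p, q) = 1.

2619/370

Compute successive convergents:
a_0 = 7: 7/1
a_1 = 12: 85/12
a_2 = 1: 92/13
a_3 = 3: 361/51
a_4 = 7: 2619/370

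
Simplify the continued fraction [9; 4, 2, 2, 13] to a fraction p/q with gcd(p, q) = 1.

2722/295

Collapse the nested fraction from the inside out:
Start with 13.
2 + 1/(13/1) = 2 + 1/13 = 27/13
2 + 1/(27/13) = 2 + 13/27 = 67/27
4 + 1/(67/27) = 4 + 27/67 = 295/67
9 + 1/(295/67) = 9 + 67/295 = 2722/295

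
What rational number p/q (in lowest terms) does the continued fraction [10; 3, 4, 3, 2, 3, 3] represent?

11299/1096

Start with 3.
3 + 1/(3/1) = 3 + 1/3 = 10/3
2 + 1/(10/3) = 2 + 3/10 = 23/10
3 + 1/(23/10) = 3 + 10/23 = 79/23
4 + 1/(79/23) = 4 + 23/79 = 339/79
3 + 1/(339/79) = 3 + 79/339 = 1096/339
10 + 1/(1096/339) = 10 + 339/1096 = 11299/1096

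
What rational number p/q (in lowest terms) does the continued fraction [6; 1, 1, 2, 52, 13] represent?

22510/3411

a_0 = 6: 6/1
a_1 = 1: 7/1
a_2 = 1: 13/2
a_3 = 2: 33/5
a_4 = 52: 1729/262
a_5 = 13: 22510/3411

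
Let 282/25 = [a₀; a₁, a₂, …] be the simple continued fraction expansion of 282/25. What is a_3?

1

⌊282/25⌋ = 11, remainder 7
⌊25/7⌋ = 3, remainder 4
⌊7/4⌋ = 1, remainder 3
⌊4/3⌋ = 1, remainder 1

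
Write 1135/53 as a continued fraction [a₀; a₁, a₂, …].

[21; 2, 2, 2, 4]

⌊1135/53⌋ = 21, remainder 22
⌊53/22⌋ = 2, remainder 9
⌊22/9⌋ = 2, remainder 4
⌊9/4⌋ = 2, remainder 1
⌊4/1⌋ = 4, remainder 0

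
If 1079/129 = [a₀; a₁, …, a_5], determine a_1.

2

1079 ÷ 129 → quotient 8, remainder 47
129 ÷ 47 → quotient 2, remainder 35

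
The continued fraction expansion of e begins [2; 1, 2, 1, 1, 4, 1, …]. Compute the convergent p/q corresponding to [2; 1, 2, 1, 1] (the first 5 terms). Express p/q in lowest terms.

a_0 = 2: 2/1
a_1 = 1: 3/1
a_2 = 2: 8/3
a_3 = 1: 11/4
a_4 = 1: 19/7

19/7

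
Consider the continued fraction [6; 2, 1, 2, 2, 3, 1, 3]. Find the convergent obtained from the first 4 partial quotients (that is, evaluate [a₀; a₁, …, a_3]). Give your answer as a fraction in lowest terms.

51/8

Start with 2.
1 + 1/(2/1) = 1 + 1/2 = 3/2
2 + 1/(3/2) = 2 + 2/3 = 8/3
6 + 1/(8/3) = 6 + 3/8 = 51/8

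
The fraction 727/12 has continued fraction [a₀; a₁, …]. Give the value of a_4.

2

Repeatedly divide and take the remainder:
727 = 60·12 + 7, so a_0 = 60
12 = 1·7 + 5, so a_1 = 1
7 = 1·5 + 2, so a_2 = 1
5 = 2·2 + 1, so a_3 = 2
2 = 2·1 + 0, so a_4 = 2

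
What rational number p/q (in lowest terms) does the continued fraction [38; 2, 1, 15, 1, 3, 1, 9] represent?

Starting at the tail and folding back:
Start with 9.
1 + 1/(9/1) = 1 + 1/9 = 10/9
3 + 1/(10/9) = 3 + 9/10 = 39/10
1 + 1/(39/10) = 1 + 10/39 = 49/39
15 + 1/(49/39) = 15 + 39/49 = 774/49
1 + 1/(774/49) = 1 + 49/774 = 823/774
2 + 1/(823/774) = 2 + 774/823 = 2420/823
38 + 1/(2420/823) = 38 + 823/2420 = 92783/2420

92783/2420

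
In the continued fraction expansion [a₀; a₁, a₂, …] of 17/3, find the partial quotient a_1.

Run the Euclidean algorithm, recording each quotient:
⌊17/3⌋ = 5, remainder 2
⌊3/2⌋ = 1, remainder 1

1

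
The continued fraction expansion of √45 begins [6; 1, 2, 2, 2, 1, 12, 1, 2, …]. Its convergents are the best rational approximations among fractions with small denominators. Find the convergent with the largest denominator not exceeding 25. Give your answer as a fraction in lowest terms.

List convergents until the denominator exceeds the bound:
a_0 = 6: 6/1  (≤ bound)
a_1 = 1: 7/1  (≤ bound)
a_2 = 2: 20/3  (≤ bound)
a_3 = 2: 47/7  (≤ bound)
a_4 = 2: 114/17  (≤ bound)
a_5 = 1: 161/24  (≤ bound)
a_6 = 12: 2046/305  (> 25, stop)

161/24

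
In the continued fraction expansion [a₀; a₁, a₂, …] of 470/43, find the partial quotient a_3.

3

Apply division with remainder until the remainder is 0:
⌊470/43⌋ = 10, remainder 40
⌊43/40⌋ = 1, remainder 3
⌊40/3⌋ = 13, remainder 1
⌊3/1⌋ = 3, remainder 0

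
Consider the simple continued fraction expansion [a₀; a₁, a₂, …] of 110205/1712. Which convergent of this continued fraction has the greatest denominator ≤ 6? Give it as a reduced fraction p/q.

193/3

List convergents until the denominator exceeds the bound:
a_0 = 64: 64/1  (≤ bound)
a_1 = 2: 129/2  (≤ bound)
a_2 = 1: 193/3  (≤ bound)
a_3 = 2: 515/8  (> 6, stop)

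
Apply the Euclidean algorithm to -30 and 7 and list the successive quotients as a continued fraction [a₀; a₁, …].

[-5; 1, 2, 2]

⌊-30/7⌋ = -5, remainder 5
⌊7/5⌋ = 1, remainder 2
⌊5/2⌋ = 2, remainder 1
⌊2/1⌋ = 2, remainder 0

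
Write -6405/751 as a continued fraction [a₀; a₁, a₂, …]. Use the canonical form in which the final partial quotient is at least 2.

⌊-6405/751⌋ = -9, remainder 354
⌊751/354⌋ = 2, remainder 43
⌊354/43⌋ = 8, remainder 10
⌊43/10⌋ = 4, remainder 3
⌊10/3⌋ = 3, remainder 1
⌊3/1⌋ = 3, remainder 0

[-9; 2, 8, 4, 3, 3]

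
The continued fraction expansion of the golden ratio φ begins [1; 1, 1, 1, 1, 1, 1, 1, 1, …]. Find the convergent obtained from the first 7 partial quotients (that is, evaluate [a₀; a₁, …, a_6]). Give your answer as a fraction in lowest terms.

21/13

a_0 = 1: 1/1
a_1 = 1: 2/1
a_2 = 1: 3/2
a_3 = 1: 5/3
a_4 = 1: 8/5
a_5 = 1: 13/8
a_6 = 1: 21/13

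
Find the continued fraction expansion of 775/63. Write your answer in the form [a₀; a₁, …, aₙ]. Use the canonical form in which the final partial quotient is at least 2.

[12; 3, 3, 6]

775 = 12·63 + 19, so a_0 = 12
63 = 3·19 + 6, so a_1 = 3
19 = 3·6 + 1, so a_2 = 3
6 = 6·1 + 0, so a_3 = 6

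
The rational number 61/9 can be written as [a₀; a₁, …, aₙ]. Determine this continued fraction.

61 ÷ 9 → quotient 6, remainder 7
9 ÷ 7 → quotient 1, remainder 2
7 ÷ 2 → quotient 3, remainder 1
2 ÷ 1 → quotient 2, remainder 0

[6; 1, 3, 2]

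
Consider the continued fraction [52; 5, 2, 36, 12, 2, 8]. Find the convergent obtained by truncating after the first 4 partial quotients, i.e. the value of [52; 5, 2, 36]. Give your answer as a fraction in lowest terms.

20925/401

Start with 36.
2 + 1/(36/1) = 2 + 1/36 = 73/36
5 + 1/(73/36) = 5 + 36/73 = 401/73
52 + 1/(401/73) = 52 + 73/401 = 20925/401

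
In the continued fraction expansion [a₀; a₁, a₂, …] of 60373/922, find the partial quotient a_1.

Run the Euclidean algorithm, recording each quotient:
60373 = 65·922 + 443, so a_0 = 65
922 = 2·443 + 36, so a_1 = 2

2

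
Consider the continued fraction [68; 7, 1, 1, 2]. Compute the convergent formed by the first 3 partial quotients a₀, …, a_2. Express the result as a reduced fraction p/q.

545/8

Work from the innermost term outward:
Start with 1.
7 + 1/(1/1) = 7 + 1/1 = 8/1
68 + 1/(8/1) = 68 + 1/8 = 545/8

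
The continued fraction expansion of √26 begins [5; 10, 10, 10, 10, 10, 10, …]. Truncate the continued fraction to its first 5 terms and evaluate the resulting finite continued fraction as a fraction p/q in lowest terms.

Start with 10.
10 + 1/(10/1) = 10 + 1/10 = 101/10
10 + 1/(101/10) = 10 + 10/101 = 1020/101
10 + 1/(1020/101) = 10 + 101/1020 = 10301/1020
5 + 1/(10301/1020) = 5 + 1020/10301 = 52525/10301

52525/10301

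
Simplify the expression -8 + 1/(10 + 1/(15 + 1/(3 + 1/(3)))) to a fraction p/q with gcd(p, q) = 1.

Start with 3.
3 + 1/(3/1) = 3 + 1/3 = 10/3
15 + 1/(10/3) = 15 + 3/10 = 153/10
10 + 1/(153/10) = 10 + 10/153 = 1540/153
-8 + 1/(1540/153) = -8 + 153/1540 = -12167/1540

-12167/1540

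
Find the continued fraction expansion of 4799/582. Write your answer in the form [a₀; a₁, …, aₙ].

4799 = 8·582 + 143, so a_0 = 8
582 = 4·143 + 10, so a_1 = 4
143 = 14·10 + 3, so a_2 = 14
10 = 3·3 + 1, so a_3 = 3
3 = 3·1 + 0, so a_4 = 3

[8; 4, 14, 3, 3]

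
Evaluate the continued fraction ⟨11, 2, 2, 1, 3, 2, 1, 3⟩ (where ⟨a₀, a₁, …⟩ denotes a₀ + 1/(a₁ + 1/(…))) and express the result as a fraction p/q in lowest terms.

3587/314

a_0 = 11: 11/1
a_1 = 2: 23/2
a_2 = 2: 57/5
a_3 = 1: 80/7
a_4 = 3: 297/26
a_5 = 2: 674/59
a_6 = 1: 971/85
a_7 = 3: 3587/314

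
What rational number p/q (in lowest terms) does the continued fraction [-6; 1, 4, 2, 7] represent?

-425/82

a_0 = -6: -6/1
a_1 = 1: -5/1
a_2 = 4: -26/5
a_3 = 2: -57/11
a_4 = 7: -425/82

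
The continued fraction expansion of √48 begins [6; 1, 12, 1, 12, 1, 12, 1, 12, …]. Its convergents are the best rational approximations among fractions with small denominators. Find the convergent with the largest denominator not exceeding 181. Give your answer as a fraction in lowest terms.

List convergents until the denominator exceeds the bound:
a_0 = 6: 6/1  (≤ bound)
a_1 = 1: 7/1  (≤ bound)
a_2 = 12: 90/13  (≤ bound)
a_3 = 1: 97/14  (≤ bound)
a_4 = 12: 1254/181  (≤ bound)
a_5 = 1: 1351/195  (> 181, stop)

1254/181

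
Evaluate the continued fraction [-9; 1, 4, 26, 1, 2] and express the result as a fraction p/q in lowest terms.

Use the convergent recurrence hₖ = aₖ·hₖ₋₁ + hₖ₋₂ (and likewise for the denominators kₖ):
a_0 = -9: -9/1
a_1 = 1: -8/1
a_2 = 4: -41/5
a_3 = 26: -1074/131
a_4 = 1: -1115/136
a_5 = 2: -3304/403

-3304/403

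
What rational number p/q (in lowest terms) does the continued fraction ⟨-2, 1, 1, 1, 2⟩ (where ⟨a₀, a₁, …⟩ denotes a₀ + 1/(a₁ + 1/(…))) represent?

Start with 2.
1 + 1/(2/1) = 1 + 1/2 = 3/2
1 + 1/(3/2) = 1 + 2/3 = 5/3
1 + 1/(5/3) = 1 + 3/5 = 8/5
-2 + 1/(8/5) = -2 + 5/8 = -11/8

-11/8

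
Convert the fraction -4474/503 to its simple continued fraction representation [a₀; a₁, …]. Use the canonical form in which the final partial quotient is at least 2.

[-9; 9, 2, 26]

-4474 ÷ 503 → quotient -9, remainder 53
503 ÷ 53 → quotient 9, remainder 26
53 ÷ 26 → quotient 2, remainder 1
26 ÷ 1 → quotient 26, remainder 0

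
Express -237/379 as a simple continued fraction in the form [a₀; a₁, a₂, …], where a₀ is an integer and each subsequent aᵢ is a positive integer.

[-1; 2, 1, 2, 47]

Apply division with remainder until the remainder is 0:
-237 ÷ 379 → quotient -1, remainder 142
379 ÷ 142 → quotient 2, remainder 95
142 ÷ 95 → quotient 1, remainder 47
95 ÷ 47 → quotient 2, remainder 1
47 ÷ 1 → quotient 47, remainder 0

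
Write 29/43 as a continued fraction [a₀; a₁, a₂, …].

[0; 1, 2, 14]

29 ÷ 43 → quotient 0, remainder 29
43 ÷ 29 → quotient 1, remainder 14
29 ÷ 14 → quotient 2, remainder 1
14 ÷ 1 → quotient 14, remainder 0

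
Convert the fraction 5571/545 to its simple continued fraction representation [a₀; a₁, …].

[10; 4, 1, 1, 60]

⌊5571/545⌋ = 10, remainder 121
⌊545/121⌋ = 4, remainder 61
⌊121/61⌋ = 1, remainder 60
⌊61/60⌋ = 1, remainder 1
⌊60/1⌋ = 60, remainder 0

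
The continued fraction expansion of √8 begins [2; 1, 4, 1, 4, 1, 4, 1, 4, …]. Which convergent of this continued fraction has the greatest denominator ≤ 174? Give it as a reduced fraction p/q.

a_0 = 2: 2/1  (≤ bound)
a_1 = 1: 3/1  (≤ bound)
a_2 = 4: 14/5  (≤ bound)
a_3 = 1: 17/6  (≤ bound)
a_4 = 4: 82/29  (≤ bound)
a_5 = 1: 99/35  (≤ bound)
a_6 = 4: 478/169  (≤ bound)
a_7 = 1: 577/204  (> 174, stop)

478/169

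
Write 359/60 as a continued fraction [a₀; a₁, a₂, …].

[5; 1, 59]

Run the Euclidean algorithm, recording each quotient:
⌊359/60⌋ = 5, remainder 59
⌊60/59⌋ = 1, remainder 1
⌊59/1⌋ = 59, remainder 0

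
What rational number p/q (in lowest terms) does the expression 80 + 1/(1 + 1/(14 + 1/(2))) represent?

Compute successive convergents:
a_0 = 80: 80/1
a_1 = 1: 81/1
a_2 = 14: 1214/15
a_3 = 2: 2509/31

2509/31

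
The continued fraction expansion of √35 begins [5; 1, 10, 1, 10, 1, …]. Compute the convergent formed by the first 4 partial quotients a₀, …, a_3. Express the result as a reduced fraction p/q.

a_0 = 5: 5/1
a_1 = 1: 6/1
a_2 = 10: 65/11
a_3 = 1: 71/12

71/12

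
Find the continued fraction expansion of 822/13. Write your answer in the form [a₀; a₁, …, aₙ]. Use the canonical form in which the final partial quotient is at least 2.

[63; 4, 3]

822 = 63·13 + 3, so a_0 = 63
13 = 4·3 + 1, so a_1 = 4
3 = 3·1 + 0, so a_2 = 3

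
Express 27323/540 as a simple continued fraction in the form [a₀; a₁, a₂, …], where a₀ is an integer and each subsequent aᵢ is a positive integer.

[50; 1, 1, 2, 21, 5]

27323 ÷ 540 → quotient 50, remainder 323
540 ÷ 323 → quotient 1, remainder 217
323 ÷ 217 → quotient 1, remainder 106
217 ÷ 106 → quotient 2, remainder 5
106 ÷ 5 → quotient 21, remainder 1
5 ÷ 1 → quotient 5, remainder 0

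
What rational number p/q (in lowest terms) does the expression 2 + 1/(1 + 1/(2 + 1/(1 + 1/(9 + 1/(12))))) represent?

a_0 = 2: 2/1
a_1 = 1: 3/1
a_2 = 2: 8/3
a_3 = 1: 11/4
a_4 = 9: 107/39
a_5 = 12: 1295/472

1295/472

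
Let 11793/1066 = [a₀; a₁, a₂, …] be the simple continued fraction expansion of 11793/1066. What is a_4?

Run the Euclidean algorithm, recording each quotient:
⌊11793/1066⌋ = 11, remainder 67
⌊1066/67⌋ = 15, remainder 61
⌊67/61⌋ = 1, remainder 6
⌊61/6⌋ = 10, remainder 1
⌊6/1⌋ = 6, remainder 0

6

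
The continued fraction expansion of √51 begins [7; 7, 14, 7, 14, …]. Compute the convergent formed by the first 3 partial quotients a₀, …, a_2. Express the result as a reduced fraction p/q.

707/99

Use the convergent recurrence hₖ = aₖ·hₖ₋₁ + hₖ₋₂ (and likewise for the denominators kₖ):
a_0 = 7: 7/1
a_1 = 7: 50/7
a_2 = 14: 707/99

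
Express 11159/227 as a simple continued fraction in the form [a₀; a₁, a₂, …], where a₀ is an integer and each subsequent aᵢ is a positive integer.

[49; 6, 3, 3, 1, 2]

Repeatedly divide and take the remainder:
11159 = 49·227 + 36, so a_0 = 49
227 = 6·36 + 11, so a_1 = 6
36 = 3·11 + 3, so a_2 = 3
11 = 3·3 + 2, so a_3 = 3
3 = 1·2 + 1, so a_4 = 1
2 = 2·1 + 0, so a_5 = 2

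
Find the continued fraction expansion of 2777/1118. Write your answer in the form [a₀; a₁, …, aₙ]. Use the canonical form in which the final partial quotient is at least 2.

Apply division with remainder until the remainder is 0:
2777 = 2·1118 + 541, so a_0 = 2
1118 = 2·541 + 36, so a_1 = 2
541 = 15·36 + 1, so a_2 = 15
36 = 36·1 + 0, so a_3 = 36

[2; 2, 15, 36]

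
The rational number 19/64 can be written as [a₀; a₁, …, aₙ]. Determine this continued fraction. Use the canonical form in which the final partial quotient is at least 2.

[0; 3, 2, 1, 2, 2]

Repeatedly divide and take the remainder:
⌊19/64⌋ = 0, remainder 19
⌊64/19⌋ = 3, remainder 7
⌊19/7⌋ = 2, remainder 5
⌊7/5⌋ = 1, remainder 2
⌊5/2⌋ = 2, remainder 1
⌊2/1⌋ = 2, remainder 0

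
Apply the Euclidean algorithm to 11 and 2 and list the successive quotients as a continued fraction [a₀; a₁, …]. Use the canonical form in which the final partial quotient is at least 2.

[5; 2]

Repeatedly divide and take the remainder:
11 ÷ 2 → quotient 5, remainder 1
2 ÷ 1 → quotient 2, remainder 0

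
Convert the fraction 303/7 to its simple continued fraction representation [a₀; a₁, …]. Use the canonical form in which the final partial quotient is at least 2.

[43; 3, 2]

Run the Euclidean algorithm, recording each quotient:
303 ÷ 7 → quotient 43, remainder 2
7 ÷ 2 → quotient 3, remainder 1
2 ÷ 1 → quotient 2, remainder 0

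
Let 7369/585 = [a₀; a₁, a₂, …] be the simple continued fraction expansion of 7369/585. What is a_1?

Run the Euclidean algorithm, recording each quotient:
7369 ÷ 585 → quotient 12, remainder 349
585 ÷ 349 → quotient 1, remainder 236

1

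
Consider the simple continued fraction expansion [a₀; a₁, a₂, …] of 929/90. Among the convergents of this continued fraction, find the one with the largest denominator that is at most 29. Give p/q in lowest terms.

a_0 = 10: 10/1  (≤ bound)
a_1 = 3: 31/3  (≤ bound)
a_2 = 9: 289/28  (≤ bound)
a_3 = 1: 320/31  (> 29, stop)

289/28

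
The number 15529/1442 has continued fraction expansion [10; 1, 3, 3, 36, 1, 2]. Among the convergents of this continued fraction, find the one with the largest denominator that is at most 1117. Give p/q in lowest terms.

List convergents until the denominator exceeds the bound:
a_0 = 10: 10/1  (≤ bound)
a_1 = 1: 11/1  (≤ bound)
a_2 = 3: 43/4  (≤ bound)
a_3 = 3: 140/13  (≤ bound)
a_4 = 36: 5083/472  (≤ bound)
a_5 = 1: 5223/485  (≤ bound)
a_6 = 2: 15529/1442  (> 1117, stop)

5223/485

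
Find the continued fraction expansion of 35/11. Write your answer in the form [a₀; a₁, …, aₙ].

Apply division with remainder until the remainder is 0:
35 ÷ 11 → quotient 3, remainder 2
11 ÷ 2 → quotient 5, remainder 1
2 ÷ 1 → quotient 2, remainder 0

[3; 5, 2]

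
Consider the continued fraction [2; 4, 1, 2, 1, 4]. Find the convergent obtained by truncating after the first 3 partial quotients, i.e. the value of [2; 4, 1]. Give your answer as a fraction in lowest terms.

Start with 1.
4 + 1/(1/1) = 4 + 1/1 = 5/1
2 + 1/(5/1) = 2 + 1/5 = 11/5

11/5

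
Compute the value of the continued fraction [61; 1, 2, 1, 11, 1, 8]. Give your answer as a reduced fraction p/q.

a_0 = 61: 61/1
a_1 = 1: 62/1
a_2 = 2: 185/3
a_3 = 1: 247/4
a_4 = 11: 2902/47
a_5 = 1: 3149/51
a_6 = 8: 28094/455

28094/455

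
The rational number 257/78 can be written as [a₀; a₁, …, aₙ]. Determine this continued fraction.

[3; 3, 2, 1, 1, 4]

Run the Euclidean algorithm, recording each quotient:
257 ÷ 78 → quotient 3, remainder 23
78 ÷ 23 → quotient 3, remainder 9
23 ÷ 9 → quotient 2, remainder 5
9 ÷ 5 → quotient 1, remainder 4
5 ÷ 4 → quotient 1, remainder 1
4 ÷ 1 → quotient 4, remainder 0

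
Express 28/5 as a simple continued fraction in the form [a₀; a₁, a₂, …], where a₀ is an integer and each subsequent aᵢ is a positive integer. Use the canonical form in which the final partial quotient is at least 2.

[5; 1, 1, 2]

28 = 5·5 + 3, so a_0 = 5
5 = 1·3 + 2, so a_1 = 1
3 = 1·2 + 1, so a_2 = 1
2 = 2·1 + 0, so a_3 = 2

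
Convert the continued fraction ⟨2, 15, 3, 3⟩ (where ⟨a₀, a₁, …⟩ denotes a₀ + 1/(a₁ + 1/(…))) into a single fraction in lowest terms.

Use the convergent recurrence hₖ = aₖ·hₖ₋₁ + hₖ₋₂ (and likewise for the denominators kₖ):
a_0 = 2: 2/1
a_1 = 15: 31/15
a_2 = 3: 95/46
a_3 = 3: 316/153

316/153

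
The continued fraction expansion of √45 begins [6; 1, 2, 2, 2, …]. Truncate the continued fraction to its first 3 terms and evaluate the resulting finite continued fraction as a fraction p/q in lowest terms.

Start with 2.
1 + 1/(2/1) = 1 + 1/2 = 3/2
6 + 1/(3/2) = 6 + 2/3 = 20/3

20/3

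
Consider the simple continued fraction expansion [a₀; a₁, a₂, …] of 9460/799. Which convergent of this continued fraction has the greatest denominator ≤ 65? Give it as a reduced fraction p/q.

List convergents until the denominator exceeds the bound:
a_0 = 11: 11/1  (≤ bound)
a_1 = 1: 12/1  (≤ bound)
a_2 = 5: 71/6  (≤ bound)
a_3 = 4: 296/25  (≤ bound)
a_4 = 7: 2143/181  (> 65, stop)

296/25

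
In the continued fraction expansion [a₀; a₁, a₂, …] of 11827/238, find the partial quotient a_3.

3

11827 ÷ 238 → quotient 49, remainder 165
238 ÷ 165 → quotient 1, remainder 73
165 ÷ 73 → quotient 2, remainder 19
73 ÷ 19 → quotient 3, remainder 16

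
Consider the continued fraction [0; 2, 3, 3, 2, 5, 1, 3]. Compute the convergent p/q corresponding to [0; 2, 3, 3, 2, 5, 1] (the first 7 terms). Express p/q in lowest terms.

a_0 = 0: 0/1
a_1 = 2: 1/2
a_2 = 3: 3/7
a_3 = 3: 10/23
a_4 = 2: 23/53
a_5 = 5: 125/288
a_6 = 1: 148/341

148/341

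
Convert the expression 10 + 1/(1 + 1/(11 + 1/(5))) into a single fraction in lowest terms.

a_0 = 10: 10/1
a_1 = 1: 11/1
a_2 = 11: 131/12
a_3 = 5: 666/61

666/61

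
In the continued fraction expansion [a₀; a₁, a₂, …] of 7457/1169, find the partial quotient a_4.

1

7457 ÷ 1169 → quotient 6, remainder 443
1169 ÷ 443 → quotient 2, remainder 283
443 ÷ 283 → quotient 1, remainder 160
283 ÷ 160 → quotient 1, remainder 123
160 ÷ 123 → quotient 1, remainder 37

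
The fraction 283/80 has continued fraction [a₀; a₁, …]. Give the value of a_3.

283 ÷ 80 → quotient 3, remainder 43
80 ÷ 43 → quotient 1, remainder 37
43 ÷ 37 → quotient 1, remainder 6
37 ÷ 6 → quotient 6, remainder 1

6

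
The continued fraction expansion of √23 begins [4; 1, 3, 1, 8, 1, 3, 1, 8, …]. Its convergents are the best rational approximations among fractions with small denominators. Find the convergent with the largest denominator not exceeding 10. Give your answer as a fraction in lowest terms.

24/5

a_0 = 4: 4/1  (≤ bound)
a_1 = 1: 5/1  (≤ bound)
a_2 = 3: 19/4  (≤ bound)
a_3 = 1: 24/5  (≤ bound)
a_4 = 8: 211/44  (> 10, stop)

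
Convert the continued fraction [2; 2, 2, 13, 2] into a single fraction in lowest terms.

a_0 = 2: 2/1
a_1 = 2: 5/2
a_2 = 2: 12/5
a_3 = 13: 161/67
a_4 = 2: 334/139

334/139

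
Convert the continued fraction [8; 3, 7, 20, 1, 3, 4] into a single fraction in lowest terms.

Collapse the nested fraction from the inside out:
Start with 4.
3 + 1/(4/1) = 3 + 1/4 = 13/4
1 + 1/(13/4) = 1 + 4/13 = 17/13
20 + 1/(17/13) = 20 + 13/17 = 353/17
7 + 1/(353/17) = 7 + 17/353 = 2488/353
3 + 1/(2488/353) = 3 + 353/2488 = 7817/2488
8 + 1/(7817/2488) = 8 + 2488/7817 = 65024/7817

65024/7817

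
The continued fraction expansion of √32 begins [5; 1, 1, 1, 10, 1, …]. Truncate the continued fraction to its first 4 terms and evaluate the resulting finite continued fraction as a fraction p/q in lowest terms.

Work from the innermost term outward:
Start with 1.
1 + 1/(1/1) = 1 + 1/1 = 2/1
1 + 1/(2/1) = 1 + 1/2 = 3/2
5 + 1/(3/2) = 5 + 2/3 = 17/3

17/3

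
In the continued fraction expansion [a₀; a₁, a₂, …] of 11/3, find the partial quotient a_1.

⌊11/3⌋ = 3, remainder 2
⌊3/2⌋ = 1, remainder 1

1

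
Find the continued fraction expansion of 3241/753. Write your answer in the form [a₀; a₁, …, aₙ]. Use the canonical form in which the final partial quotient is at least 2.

Apply division with remainder until the remainder is 0:
3241 = 4·753 + 229, so a_0 = 4
753 = 3·229 + 66, so a_1 = 3
229 = 3·66 + 31, so a_2 = 3
66 = 2·31 + 4, so a_3 = 2
31 = 7·4 + 3, so a_4 = 7
4 = 1·3 + 1, so a_5 = 1
3 = 3·1 + 0, so a_6 = 3

[4; 3, 3, 2, 7, 1, 3]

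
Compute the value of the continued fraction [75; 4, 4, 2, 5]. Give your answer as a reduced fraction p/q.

a_0 = 75: 75/1
a_1 = 4: 301/4
a_2 = 4: 1279/17
a_3 = 2: 2859/38
a_4 = 5: 15574/207

15574/207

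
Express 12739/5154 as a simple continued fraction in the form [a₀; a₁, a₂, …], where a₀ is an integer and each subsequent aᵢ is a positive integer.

[2; 2, 8, 3, 13, 1, 1, 3]

Apply division with remainder until the remainder is 0:
⌊12739/5154⌋ = 2, remainder 2431
⌊5154/2431⌋ = 2, remainder 292
⌊2431/292⌋ = 8, remainder 95
⌊292/95⌋ = 3, remainder 7
⌊95/7⌋ = 13, remainder 4
⌊7/4⌋ = 1, remainder 3
⌊4/3⌋ = 1, remainder 1
⌊3/1⌋ = 3, remainder 0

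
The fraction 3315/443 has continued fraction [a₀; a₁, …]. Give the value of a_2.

14

3315 ÷ 443 → quotient 7, remainder 214
443 ÷ 214 → quotient 2, remainder 15
214 ÷ 15 → quotient 14, remainder 4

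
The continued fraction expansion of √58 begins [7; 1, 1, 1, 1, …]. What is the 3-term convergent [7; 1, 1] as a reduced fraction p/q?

Collapse the nested fraction from the inside out:
Start with 1.
1 + 1/(1/1) = 1 + 1/1 = 2/1
7 + 1/(2/1) = 7 + 1/2 = 15/2

15/2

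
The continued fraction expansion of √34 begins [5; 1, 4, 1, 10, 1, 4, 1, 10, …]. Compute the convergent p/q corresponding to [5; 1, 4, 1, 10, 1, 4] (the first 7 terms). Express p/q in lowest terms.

2035/349

Start with 4.
1 + 1/(4/1) = 1 + 1/4 = 5/4
10 + 1/(5/4) = 10 + 4/5 = 54/5
1 + 1/(54/5) = 1 + 5/54 = 59/54
4 + 1/(59/54) = 4 + 54/59 = 290/59
1 + 1/(290/59) = 1 + 59/290 = 349/290
5 + 1/(349/290) = 5 + 290/349 = 2035/349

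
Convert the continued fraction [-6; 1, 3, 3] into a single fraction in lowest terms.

-68/13

Start with 3.
3 + 1/(3/1) = 3 + 1/3 = 10/3
1 + 1/(10/3) = 1 + 3/10 = 13/10
-6 + 1/(13/10) = -6 + 10/13 = -68/13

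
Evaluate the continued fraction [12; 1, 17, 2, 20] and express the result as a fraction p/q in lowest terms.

9813/758

a_0 = 12: 12/1
a_1 = 1: 13/1
a_2 = 17: 233/18
a_3 = 2: 479/37
a_4 = 20: 9813/758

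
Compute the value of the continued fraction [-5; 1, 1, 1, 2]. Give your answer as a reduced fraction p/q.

-35/8

Use the convergent recurrence hₖ = aₖ·hₖ₋₁ + hₖ₋₂ (and likewise for the denominators kₖ):
a_0 = -5: -5/1
a_1 = 1: -4/1
a_2 = 1: -9/2
a_3 = 1: -13/3
a_4 = 2: -35/8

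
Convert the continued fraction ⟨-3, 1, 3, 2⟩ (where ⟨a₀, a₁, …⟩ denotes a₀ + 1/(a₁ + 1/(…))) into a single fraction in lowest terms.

a_0 = -3: -3/1
a_1 = 1: -2/1
a_2 = 3: -9/4
a_3 = 2: -20/9

-20/9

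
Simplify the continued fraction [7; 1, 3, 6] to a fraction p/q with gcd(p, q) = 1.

Use the convergent recurrence hₖ = aₖ·hₖ₋₁ + hₖ₋₂ (and likewise for the denominators kₖ):
a_0 = 7: 7/1
a_1 = 1: 8/1
a_2 = 3: 31/4
a_3 = 6: 194/25

194/25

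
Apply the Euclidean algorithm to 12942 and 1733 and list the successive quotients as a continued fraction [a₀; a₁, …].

[7; 2, 7, 3, 3, 1, 3, 2]

Apply division with remainder until the remainder is 0:
⌊12942/1733⌋ = 7, remainder 811
⌊1733/811⌋ = 2, remainder 111
⌊811/111⌋ = 7, remainder 34
⌊111/34⌋ = 3, remainder 9
⌊34/9⌋ = 3, remainder 7
⌊9/7⌋ = 1, remainder 2
⌊7/2⌋ = 3, remainder 1
⌊2/1⌋ = 2, remainder 0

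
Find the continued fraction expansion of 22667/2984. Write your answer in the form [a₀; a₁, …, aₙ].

Run the Euclidean algorithm, recording each quotient:
⌊22667/2984⌋ = 7, remainder 1779
⌊2984/1779⌋ = 1, remainder 1205
⌊1779/1205⌋ = 1, remainder 574
⌊1205/574⌋ = 2, remainder 57
⌊574/57⌋ = 10, remainder 4
⌊57/4⌋ = 14, remainder 1
⌊4/1⌋ = 4, remainder 0

[7; 1, 1, 2, 10, 14, 4]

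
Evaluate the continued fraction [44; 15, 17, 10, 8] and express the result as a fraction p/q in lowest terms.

Collapse the nested fraction from the inside out:
Start with 8.
10 + 1/(8/1) = 10 + 1/8 = 81/8
17 + 1/(81/8) = 17 + 8/81 = 1385/81
15 + 1/(1385/81) = 15 + 81/1385 = 20856/1385
44 + 1/(20856/1385) = 44 + 1385/20856 = 919049/20856

919049/20856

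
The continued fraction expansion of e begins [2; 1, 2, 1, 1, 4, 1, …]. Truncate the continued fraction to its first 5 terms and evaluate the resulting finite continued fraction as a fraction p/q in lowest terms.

Start with 1.
1 + 1/(1/1) = 1 + 1/1 = 2/1
2 + 1/(2/1) = 2 + 1/2 = 5/2
1 + 1/(5/2) = 1 + 2/5 = 7/5
2 + 1/(7/5) = 2 + 5/7 = 19/7

19/7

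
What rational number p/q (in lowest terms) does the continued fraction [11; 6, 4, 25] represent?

7042/631

Start with 25.
4 + 1/(25/1) = 4 + 1/25 = 101/25
6 + 1/(101/25) = 6 + 25/101 = 631/101
11 + 1/(631/101) = 11 + 101/631 = 7042/631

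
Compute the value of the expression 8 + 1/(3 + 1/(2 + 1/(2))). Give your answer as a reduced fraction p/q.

141/17

Start with 2.
2 + 1/(2/1) = 2 + 1/2 = 5/2
3 + 1/(5/2) = 3 + 2/5 = 17/5
8 + 1/(17/5) = 8 + 5/17 = 141/17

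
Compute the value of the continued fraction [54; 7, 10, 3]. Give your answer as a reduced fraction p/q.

Start with 3.
10 + 1/(3/1) = 10 + 1/3 = 31/3
7 + 1/(31/3) = 7 + 3/31 = 220/31
54 + 1/(220/31) = 54 + 31/220 = 11911/220

11911/220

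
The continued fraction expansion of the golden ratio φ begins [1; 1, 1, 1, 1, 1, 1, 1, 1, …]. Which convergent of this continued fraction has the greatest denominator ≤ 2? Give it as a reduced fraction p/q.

List convergents until the denominator exceeds the bound:
a_0 = 1: 1/1  (≤ bound)
a_1 = 1: 2/1  (≤ bound)
a_2 = 1: 3/2  (≤ bound)
a_3 = 1: 5/3  (> 2, stop)

3/2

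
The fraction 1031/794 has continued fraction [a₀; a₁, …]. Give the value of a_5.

1

1031 = 1·794 + 237, so a_0 = 1
794 = 3·237 + 83, so a_1 = 3
237 = 2·83 + 71, so a_2 = 2
83 = 1·71 + 12, so a_3 = 1
71 = 5·12 + 11, so a_4 = 5
12 = 1·11 + 1, so a_5 = 1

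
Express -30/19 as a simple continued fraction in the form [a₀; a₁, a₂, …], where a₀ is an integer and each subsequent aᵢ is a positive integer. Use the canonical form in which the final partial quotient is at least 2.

-30 ÷ 19 → quotient -2, remainder 8
19 ÷ 8 → quotient 2, remainder 3
8 ÷ 3 → quotient 2, remainder 2
3 ÷ 2 → quotient 1, remainder 1
2 ÷ 1 → quotient 2, remainder 0

[-2; 2, 2, 1, 2]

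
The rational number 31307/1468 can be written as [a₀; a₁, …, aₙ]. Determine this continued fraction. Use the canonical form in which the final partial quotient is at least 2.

[21; 3, 15, 2, 4, 1, 2]

Apply division with remainder until the remainder is 0:
⌊31307/1468⌋ = 21, remainder 479
⌊1468/479⌋ = 3, remainder 31
⌊479/31⌋ = 15, remainder 14
⌊31/14⌋ = 2, remainder 3
⌊14/3⌋ = 4, remainder 2
⌊3/2⌋ = 1, remainder 1
⌊2/1⌋ = 2, remainder 0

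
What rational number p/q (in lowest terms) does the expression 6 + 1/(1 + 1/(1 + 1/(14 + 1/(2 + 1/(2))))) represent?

971/149

Work from the innermost term outward:
Start with 2.
2 + 1/(2/1) = 2 + 1/2 = 5/2
14 + 1/(5/2) = 14 + 2/5 = 72/5
1 + 1/(72/5) = 1 + 5/72 = 77/72
1 + 1/(77/72) = 1 + 72/77 = 149/77
6 + 1/(149/77) = 6 + 77/149 = 971/149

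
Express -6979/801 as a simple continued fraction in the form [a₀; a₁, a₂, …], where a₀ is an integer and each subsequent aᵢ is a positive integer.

Run the Euclidean algorithm, recording each quotient:
-6979 = -9·801 + 230, so a_0 = -9
801 = 3·230 + 111, so a_1 = 3
230 = 2·111 + 8, so a_2 = 2
111 = 13·8 + 7, so a_3 = 13
8 = 1·7 + 1, so a_4 = 1
7 = 7·1 + 0, so a_5 = 7

[-9; 3, 2, 13, 1, 7]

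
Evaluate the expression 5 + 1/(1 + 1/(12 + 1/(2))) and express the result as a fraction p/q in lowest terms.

Start with 2.
12 + 1/(2/1) = 12 + 1/2 = 25/2
1 + 1/(25/2) = 1 + 2/25 = 27/25
5 + 1/(27/25) = 5 + 25/27 = 160/27

160/27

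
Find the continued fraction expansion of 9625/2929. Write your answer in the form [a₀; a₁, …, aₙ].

Apply division with remainder until the remainder is 0:
9625 ÷ 2929 → quotient 3, remainder 838
2929 ÷ 838 → quotient 3, remainder 415
838 ÷ 415 → quotient 2, remainder 8
415 ÷ 8 → quotient 51, remainder 7
8 ÷ 7 → quotient 1, remainder 1
7 ÷ 1 → quotient 7, remainder 0

[3; 3, 2, 51, 1, 7]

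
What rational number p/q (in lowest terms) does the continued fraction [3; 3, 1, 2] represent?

36/11

Starting at the tail and folding back:
Start with 2.
1 + 1/(2/1) = 1 + 1/2 = 3/2
3 + 1/(3/2) = 3 + 2/3 = 11/3
3 + 1/(11/3) = 3 + 3/11 = 36/11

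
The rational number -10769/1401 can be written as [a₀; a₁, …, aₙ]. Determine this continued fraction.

-10769 ÷ 1401 → quotient -8, remainder 439
1401 ÷ 439 → quotient 3, remainder 84
439 ÷ 84 → quotient 5, remainder 19
84 ÷ 19 → quotient 4, remainder 8
19 ÷ 8 → quotient 2, remainder 3
8 ÷ 3 → quotient 2, remainder 2
3 ÷ 2 → quotient 1, remainder 1
2 ÷ 1 → quotient 2, remainder 0

[-8; 3, 5, 4, 2, 2, 1, 2]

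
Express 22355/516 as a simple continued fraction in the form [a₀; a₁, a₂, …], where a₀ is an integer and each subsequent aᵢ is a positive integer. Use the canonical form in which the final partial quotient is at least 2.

22355 ÷ 516 → quotient 43, remainder 167
516 ÷ 167 → quotient 3, remainder 15
167 ÷ 15 → quotient 11, remainder 2
15 ÷ 2 → quotient 7, remainder 1
2 ÷ 1 → quotient 2, remainder 0

[43; 3, 11, 7, 2]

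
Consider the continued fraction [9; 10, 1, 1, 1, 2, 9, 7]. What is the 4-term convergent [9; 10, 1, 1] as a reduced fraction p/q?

Start with 1.
1 + 1/(1/1) = 1 + 1/1 = 2/1
10 + 1/(2/1) = 10 + 1/2 = 21/2
9 + 1/(21/2) = 9 + 2/21 = 191/21

191/21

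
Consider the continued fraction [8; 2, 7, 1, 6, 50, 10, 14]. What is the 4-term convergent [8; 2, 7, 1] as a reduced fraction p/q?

a_0 = 8: 8/1
a_1 = 2: 17/2
a_2 = 7: 127/15
a_3 = 1: 144/17

144/17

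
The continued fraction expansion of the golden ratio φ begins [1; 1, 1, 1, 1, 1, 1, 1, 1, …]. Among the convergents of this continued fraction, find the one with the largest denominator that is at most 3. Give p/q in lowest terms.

a_0 = 1: 1/1  (≤ bound)
a_1 = 1: 2/1  (≤ bound)
a_2 = 1: 3/2  (≤ bound)
a_3 = 1: 5/3  (≤ bound)
a_4 = 1: 8/5  (> 3, stop)

5/3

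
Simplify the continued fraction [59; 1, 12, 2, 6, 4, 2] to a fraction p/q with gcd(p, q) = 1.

97619/1629

Work from the innermost term outward:
Start with 2.
4 + 1/(2/1) = 4 + 1/2 = 9/2
6 + 1/(9/2) = 6 + 2/9 = 56/9
2 + 1/(56/9) = 2 + 9/56 = 121/56
12 + 1/(121/56) = 12 + 56/121 = 1508/121
1 + 1/(1508/121) = 1 + 121/1508 = 1629/1508
59 + 1/(1629/1508) = 59 + 1508/1629 = 97619/1629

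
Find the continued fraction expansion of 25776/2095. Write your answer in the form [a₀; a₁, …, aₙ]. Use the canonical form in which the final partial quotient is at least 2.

[12; 3, 3, 2, 2, 37]

Run the Euclidean algorithm, recording each quotient:
25776 = 12·2095 + 636, so a_0 = 12
2095 = 3·636 + 187, so a_1 = 3
636 = 3·187 + 75, so a_2 = 3
187 = 2·75 + 37, so a_3 = 2
75 = 2·37 + 1, so a_4 = 2
37 = 37·1 + 0, so a_5 = 37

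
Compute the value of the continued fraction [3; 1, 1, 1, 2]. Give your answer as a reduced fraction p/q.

Compute successive convergents:
a_0 = 3: 3/1
a_1 = 1: 4/1
a_2 = 1: 7/2
a_3 = 1: 11/3
a_4 = 2: 29/8

29/8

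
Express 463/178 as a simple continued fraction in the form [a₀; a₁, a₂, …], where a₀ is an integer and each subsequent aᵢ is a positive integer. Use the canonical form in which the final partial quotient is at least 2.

Run the Euclidean algorithm, recording each quotient:
⌊463/178⌋ = 2, remainder 107
⌊178/107⌋ = 1, remainder 71
⌊107/71⌋ = 1, remainder 36
⌊71/36⌋ = 1, remainder 35
⌊36/35⌋ = 1, remainder 1
⌊35/1⌋ = 35, remainder 0

[2; 1, 1, 1, 1, 35]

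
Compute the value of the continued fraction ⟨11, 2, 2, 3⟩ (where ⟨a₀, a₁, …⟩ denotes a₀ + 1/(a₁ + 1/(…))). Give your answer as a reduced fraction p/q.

194/17

a_0 = 11: 11/1
a_1 = 2: 23/2
a_2 = 2: 57/5
a_3 = 3: 194/17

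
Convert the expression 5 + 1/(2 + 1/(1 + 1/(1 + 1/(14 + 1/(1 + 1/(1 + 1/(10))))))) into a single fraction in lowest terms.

Work from the innermost term outward:
Start with 10.
1 + 1/(10/1) = 1 + 1/10 = 11/10
1 + 1/(11/10) = 1 + 10/11 = 21/11
14 + 1/(21/11) = 14 + 11/21 = 305/21
1 + 1/(305/21) = 1 + 21/305 = 326/305
1 + 1/(326/305) = 1 + 305/326 = 631/326
2 + 1/(631/326) = 2 + 326/631 = 1588/631
5 + 1/(1588/631) = 5 + 631/1588 = 8571/1588

8571/1588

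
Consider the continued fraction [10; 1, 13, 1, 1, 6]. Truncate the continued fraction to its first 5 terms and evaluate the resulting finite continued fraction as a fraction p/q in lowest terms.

Start with 1.
1 + 1/(1/1) = 1 + 1/1 = 2/1
13 + 1/(2/1) = 13 + 1/2 = 27/2
1 + 1/(27/2) = 1 + 2/27 = 29/27
10 + 1/(29/27) = 10 + 27/29 = 317/29

317/29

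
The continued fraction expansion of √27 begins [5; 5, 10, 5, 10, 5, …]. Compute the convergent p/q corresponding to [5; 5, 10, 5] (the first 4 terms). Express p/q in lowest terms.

1351/260

Start with 5.
10 + 1/(5/1) = 10 + 1/5 = 51/5
5 + 1/(51/5) = 5 + 5/51 = 260/51
5 + 1/(260/51) = 5 + 51/260 = 1351/260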